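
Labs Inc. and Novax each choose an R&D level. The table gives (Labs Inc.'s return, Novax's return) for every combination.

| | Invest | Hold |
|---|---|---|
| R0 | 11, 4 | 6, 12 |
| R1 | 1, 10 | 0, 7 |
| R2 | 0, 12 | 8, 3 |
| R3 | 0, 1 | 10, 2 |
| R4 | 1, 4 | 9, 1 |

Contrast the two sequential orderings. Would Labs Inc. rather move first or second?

second

If Labs Inc. leads: Novax's best replies are R0→Hold, R1→Invest, R2→Invest, R3→Hold, R4→Invest; Labs Inc.'s induced payoffs 6, 1, 0, 10, 1; outcome (R3, Hold), payoffs (10, 2).
If Novax leads: Labs Inc.'s best replies are Invest→R0, Hold→R3; Novax's induced payoffs 4, 2; outcome (R0, Invest), payoffs (11, 4).
Labs Inc. gets 10 moving first and 11 moving second, so Labs Inc. prefers to move second.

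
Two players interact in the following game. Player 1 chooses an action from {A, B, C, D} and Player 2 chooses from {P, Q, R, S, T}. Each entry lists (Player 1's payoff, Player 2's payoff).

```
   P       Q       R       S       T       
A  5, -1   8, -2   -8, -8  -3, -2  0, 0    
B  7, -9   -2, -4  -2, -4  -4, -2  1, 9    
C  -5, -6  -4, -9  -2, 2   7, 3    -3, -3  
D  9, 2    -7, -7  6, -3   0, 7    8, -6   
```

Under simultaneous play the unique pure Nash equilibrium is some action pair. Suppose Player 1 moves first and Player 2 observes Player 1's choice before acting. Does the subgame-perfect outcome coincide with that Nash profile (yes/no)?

Backward induction with Player 1 moving first.
- A → Player 2 plays T (best of -1, -2, -8, -2, 0); Player 1 gets 0.
- B → Player 2 plays T (best of -9, -4, -4, -2, 9); Player 1 gets 1.
- C → Player 2 plays S (best of -6, -9, 2, 3, -3); Player 1 gets 7.
- D → Player 2 plays S (best of 2, -7, -3, 7, -6); Player 1 gets 0.
Among 0, 1, 7, 0, the best is 7 at C. Subgame-perfect outcome: (C, S) with payoffs (7, 3).
Under simultaneous play:
Player 1's best replies: P→D; Q→A; R→D; S→C; T→D.
Player 2's best replies: A→T; B→T; C→S; D→S.
The unique mutual best reply is (C, S), giving (7, 3).
Sequential outcome (C, S) coincides with the Nash profile (C, S).

yes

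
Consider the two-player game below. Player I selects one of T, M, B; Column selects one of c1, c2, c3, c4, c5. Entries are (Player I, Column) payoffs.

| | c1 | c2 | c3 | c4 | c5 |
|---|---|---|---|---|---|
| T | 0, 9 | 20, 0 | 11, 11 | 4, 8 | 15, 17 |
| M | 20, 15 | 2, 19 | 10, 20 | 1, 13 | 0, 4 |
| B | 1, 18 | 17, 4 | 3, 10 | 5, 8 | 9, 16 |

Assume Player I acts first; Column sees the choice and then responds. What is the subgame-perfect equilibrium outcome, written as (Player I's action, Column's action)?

Backward induction with Player I moving first.
- T: BR = c5, leader payoff 15.
- M: BR = c3, leader payoff 10.
- B: BR = c1, leader payoff 1.
Maximizing over 15, 10, 1, Player I chooses T. Subgame-perfect outcome: (T, c5) with payoffs (15, 17).

(T, c5)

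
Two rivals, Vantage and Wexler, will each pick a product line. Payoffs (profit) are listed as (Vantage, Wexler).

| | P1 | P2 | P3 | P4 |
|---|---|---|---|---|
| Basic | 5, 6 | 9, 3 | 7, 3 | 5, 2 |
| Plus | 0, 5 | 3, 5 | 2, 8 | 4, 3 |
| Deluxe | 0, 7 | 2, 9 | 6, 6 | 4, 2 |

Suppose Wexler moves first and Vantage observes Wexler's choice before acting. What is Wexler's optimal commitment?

Vantage best-responds to each possible Wexler move:
- P1: Vantage compares 5, 0, 0 and picks Basic; Wexler would get 6.
- P2: Vantage compares 9, 3, 2 and picks Basic; Wexler would get 3.
- P3: Vantage compares 7, 2, 6 and picks Basic; Wexler would get 3.
- P4: Vantage compares 5, 4, 4 and picks Basic; Wexler would get 2.
Wexler's induced payoffs are 6, 3, 3, 2, so Wexler commits to P1. Subgame-perfect outcome: (Basic, P1) with payoffs (5, 6).

P1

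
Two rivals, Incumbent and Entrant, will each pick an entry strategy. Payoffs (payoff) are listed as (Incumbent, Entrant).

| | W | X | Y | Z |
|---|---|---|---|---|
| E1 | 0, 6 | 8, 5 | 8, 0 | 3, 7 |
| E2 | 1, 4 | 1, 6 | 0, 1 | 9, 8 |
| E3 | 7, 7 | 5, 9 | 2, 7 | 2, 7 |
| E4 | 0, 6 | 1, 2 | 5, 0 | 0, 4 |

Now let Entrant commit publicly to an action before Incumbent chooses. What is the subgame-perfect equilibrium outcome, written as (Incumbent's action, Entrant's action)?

Incumbent best-responds to each possible Entrant move:
- W → Incumbent plays E3 (best of 0, 1, 7, 0); Entrant gets 7.
- X → Incumbent plays E1 (best of 8, 1, 5, 1); Entrant gets 5.
- Y → Incumbent plays E1 (best of 8, 0, 2, 5); Entrant gets 0.
- Z → Incumbent plays E2 (best of 3, 9, 2, 0); Entrant gets 8.
Among 7, 5, 0, 8, the best is 8 at Z. Subgame-perfect outcome: (E2, Z) with payoffs (9, 8).

(E2, Z)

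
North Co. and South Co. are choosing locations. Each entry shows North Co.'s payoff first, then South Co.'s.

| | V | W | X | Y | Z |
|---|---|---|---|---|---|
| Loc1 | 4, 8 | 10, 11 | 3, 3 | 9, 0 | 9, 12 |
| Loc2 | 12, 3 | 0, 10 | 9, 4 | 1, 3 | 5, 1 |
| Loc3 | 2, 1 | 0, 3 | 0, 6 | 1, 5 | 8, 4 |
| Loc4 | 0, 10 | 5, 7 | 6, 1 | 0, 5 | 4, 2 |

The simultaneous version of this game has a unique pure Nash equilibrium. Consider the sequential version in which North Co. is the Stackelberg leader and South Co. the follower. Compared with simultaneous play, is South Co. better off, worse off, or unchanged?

unchanged

Backward induction with North Co. moving first.
- Loc1: South Co. compares 8, 11, 3, 0, 12 and picks Z; North Co. would get 9.
- Loc2: South Co. compares 3, 10, 4, 3, 1 and picks W; North Co. would get 0.
- Loc3: South Co. compares 1, 3, 6, 5, 4 and picks X; North Co. would get 0.
- Loc4: South Co. compares 10, 7, 1, 5, 2 and picks V; North Co. would get 0.
North Co.'s induced payoffs are 9, 0, 0, 0, so North Co. commits to Loc1. Subgame-perfect outcome: (Loc1, Z) with payoffs (9, 12).
Now find the simultaneous Nash equilibrium.
North Co.'s best replies: V→Loc2; W→Loc1; X→Loc2; Y→Loc1; Z→Loc1.
South Co.'s best replies: Loc1→Z; Loc2→W; Loc3→X; Loc4→V.
The unique mutual best reply is (Loc1, Z), giving (9, 12).
South Co. earns 12 sequentially versus 12 at the Nash outcome: unchanged.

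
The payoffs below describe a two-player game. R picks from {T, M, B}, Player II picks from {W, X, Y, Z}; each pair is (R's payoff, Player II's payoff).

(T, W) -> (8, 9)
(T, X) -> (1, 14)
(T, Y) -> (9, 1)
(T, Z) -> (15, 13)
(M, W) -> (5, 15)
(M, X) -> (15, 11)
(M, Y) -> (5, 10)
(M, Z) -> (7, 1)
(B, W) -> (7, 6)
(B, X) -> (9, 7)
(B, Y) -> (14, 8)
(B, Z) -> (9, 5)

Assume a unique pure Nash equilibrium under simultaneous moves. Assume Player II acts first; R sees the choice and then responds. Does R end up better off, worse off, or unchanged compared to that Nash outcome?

better off

Work backward from R's decision.
- W: BR = T, leader payoff 9.
- X: BR = M, leader payoff 11.
- Y: BR = B, leader payoff 8.
- Z: BR = T, leader payoff 13.
Among 9, 11, 8, 13, the best is 13 at Z. Subgame-perfect outcome: (T, Z) with payoffs (15, 13).
For the simultaneous game, intersect best replies.
R's best replies: W→T; X→M; Y→B; Z→T.
Player II's best replies: T→X; M→W; B→Y.
Only (B, Y) has each player best-responding; Nash payoffs (14, 8).
R earns 15 sequentially versus 14 at the Nash outcome: better off.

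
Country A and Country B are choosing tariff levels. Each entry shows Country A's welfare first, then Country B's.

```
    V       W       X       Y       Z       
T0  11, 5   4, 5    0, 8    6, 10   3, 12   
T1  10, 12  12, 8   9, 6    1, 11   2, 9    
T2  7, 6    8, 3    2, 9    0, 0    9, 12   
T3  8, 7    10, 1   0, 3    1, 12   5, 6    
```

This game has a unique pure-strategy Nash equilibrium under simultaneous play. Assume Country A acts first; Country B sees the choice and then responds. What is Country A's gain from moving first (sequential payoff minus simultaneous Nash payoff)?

Country B best-responds to each possible Country A move:
- T0: Country B compares 5, 5, 8, 10, 12 and picks Z; Country A would get 3.
- T1: Country B compares 12, 8, 6, 11, 9 and picks V; Country A would get 10.
- T2: Country B compares 6, 3, 9, 0, 12 and picks Z; Country A would get 9.
- T3: Country B compares 7, 1, 3, 12, 6 and picks Y; Country A would get 1.
Country A's induced payoffs are 3, 10, 9, 1, so Country A commits to T1. Subgame-perfect outcome: (T1, V) with payoffs (10, 12).
Under simultaneous play:
Country A's best replies: V→T0; W→T1; X→T1; Y→T0; Z→T2.
Country B's best replies: T0→Z; T1→V; T2→Z; T3→Y.
The unique mutual best reply is (T2, Z), giving (9, 12).
Country A's commitment gain: 10 − 9 = 1.

1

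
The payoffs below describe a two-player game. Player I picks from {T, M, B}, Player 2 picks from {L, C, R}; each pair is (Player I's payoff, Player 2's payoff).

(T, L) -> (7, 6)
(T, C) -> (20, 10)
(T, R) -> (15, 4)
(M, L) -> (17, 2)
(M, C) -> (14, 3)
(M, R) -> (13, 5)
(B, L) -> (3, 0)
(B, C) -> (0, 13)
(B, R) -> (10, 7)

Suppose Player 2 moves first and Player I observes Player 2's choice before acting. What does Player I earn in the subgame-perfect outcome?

Work backward from Player I's decision.
- L → Player I plays M (best of 7, 17, 3); Player 2 gets 2.
- C → Player I plays T (best of 20, 14, 0); Player 2 gets 10.
- R → Player I plays T (best of 15, 13, 10); Player 2 gets 4.
Among 2, 10, 4, the best is 10 at C. Subgame-perfect outcome: (T, C) with payoffs (20, 10).

20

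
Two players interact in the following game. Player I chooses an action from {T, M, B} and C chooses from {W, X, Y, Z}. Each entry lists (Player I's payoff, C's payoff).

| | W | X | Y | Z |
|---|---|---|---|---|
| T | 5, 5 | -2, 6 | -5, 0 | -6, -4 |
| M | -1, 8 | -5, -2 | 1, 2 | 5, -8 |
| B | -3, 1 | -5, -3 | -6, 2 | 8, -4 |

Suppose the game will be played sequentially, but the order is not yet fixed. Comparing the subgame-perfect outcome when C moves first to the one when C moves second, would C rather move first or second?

If Player I leads: C's best replies are T→X, M→W, B→Y; Player I's induced payoffs -2, -1, -6; outcome (M, W), payoffs (-1, 8).
If C leads: Player I's best replies are W→T, X→T, Y→M, Z→B; C's induced payoffs 5, 6, 2, -4; outcome (T, X), payoffs (-2, 6).
C gets 6 moving first and 8 moving second, so C prefers to move second.

second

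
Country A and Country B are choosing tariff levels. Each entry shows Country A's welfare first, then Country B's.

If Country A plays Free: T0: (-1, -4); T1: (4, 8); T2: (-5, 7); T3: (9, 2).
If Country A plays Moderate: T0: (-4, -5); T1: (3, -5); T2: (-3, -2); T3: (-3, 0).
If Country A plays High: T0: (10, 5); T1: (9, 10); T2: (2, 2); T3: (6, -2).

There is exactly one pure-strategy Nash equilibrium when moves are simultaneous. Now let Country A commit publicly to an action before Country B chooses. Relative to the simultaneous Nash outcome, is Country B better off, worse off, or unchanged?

unchanged

Solve by backward induction (Country A leads).
- Free: BR = T1, leader payoff 4.
- Moderate: BR = T3, leader payoff -3.
- High: BR = T1, leader payoff 9.
Country A's induced payoffs are 4, -3, 9, so Country A commits to High. Subgame-perfect outcome: (High, T1) with payoffs (9, 10).
Under simultaneous play:
Country A's best replies: T0→High; T1→High; T2→High; T3→Free.
Country B's best replies: Free→T1; Moderate→T3; High→T1.
Only (High, T1) has each player best-responding; Nash payoffs (9, 10).
Country B earns 10 sequentially versus 10 at the Nash outcome: unchanged.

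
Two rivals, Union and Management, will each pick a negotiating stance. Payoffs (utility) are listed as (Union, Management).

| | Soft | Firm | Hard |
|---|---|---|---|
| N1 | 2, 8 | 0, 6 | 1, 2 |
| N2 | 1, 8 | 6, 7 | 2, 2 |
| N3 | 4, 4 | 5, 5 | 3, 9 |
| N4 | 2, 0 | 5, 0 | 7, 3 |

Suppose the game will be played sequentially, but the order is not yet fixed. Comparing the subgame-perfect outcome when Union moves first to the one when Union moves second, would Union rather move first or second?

first

If Union leads: Management's best replies are N1→Soft, N2→Soft, N3→Hard, N4→Hard; Union's induced payoffs 2, 1, 3, 7; outcome (N4, Hard), payoffs (7, 3).
If Management leads: Union's best replies are Soft→N3, Firm→N2, Hard→N4; Management's induced payoffs 4, 7, 3; outcome (N2, Firm), payoffs (6, 7).
Union gets 7 moving first and 6 moving second, so Union prefers to move first.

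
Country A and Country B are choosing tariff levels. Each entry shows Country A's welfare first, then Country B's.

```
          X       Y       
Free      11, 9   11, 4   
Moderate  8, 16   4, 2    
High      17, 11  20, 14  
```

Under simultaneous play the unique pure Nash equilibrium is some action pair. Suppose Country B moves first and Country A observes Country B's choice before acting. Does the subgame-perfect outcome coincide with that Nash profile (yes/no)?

yes

Solve by backward induction (Country B leads).
- X: Country A compares 11, 8, 17 and picks High; Country B would get 11.
- Y: Country A compares 11, 4, 20 and picks High; Country B would get 14.
Country B's induced payoffs are 11, 14, so Country B commits to Y. Subgame-perfect outcome: (High, Y) with payoffs (20, 14).
Under simultaneous play:
Country A's best replies: X→High; Y→High.
Country B's best replies: Free→X; Moderate→X; High→Y.
Only (High, Y) has each player best-responding; Nash payoffs (20, 14).
Sequential outcome (High, Y) coincides with the Nash profile (High, Y).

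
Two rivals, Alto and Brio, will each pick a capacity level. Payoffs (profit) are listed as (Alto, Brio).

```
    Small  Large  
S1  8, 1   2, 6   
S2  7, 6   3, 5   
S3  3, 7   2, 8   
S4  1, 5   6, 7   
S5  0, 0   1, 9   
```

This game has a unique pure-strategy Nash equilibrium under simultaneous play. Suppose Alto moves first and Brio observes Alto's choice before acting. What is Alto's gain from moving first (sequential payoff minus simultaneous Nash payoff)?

1

Work backward from Brio's decision.
- S1 → Brio plays Large (best of 1, 6); Alto gets 2.
- S2 → Brio plays Small (best of 6, 5); Alto gets 7.
- S3 → Brio plays Large (best of 7, 8); Alto gets 2.
- S4 → Brio plays Large (best of 5, 7); Alto gets 6.
- S5 → Brio plays Large (best of 0, 9); Alto gets 1.
Alto's induced payoffs are 2, 7, 2, 6, 1, so Alto commits to S2. Subgame-perfect outcome: (S2, Small) with payoffs (7, 6).
Now find the simultaneous Nash equilibrium.
Alto's best replies: Small→S1; Large→S4.
Brio's best replies: S1→Large; S2→Small; S3→Large; S4→Large; S5→Large.
Only (S4, Large) has each player best-responding; Nash payoffs (6, 7).
Alto's commitment gain: 7 − 6 = 1.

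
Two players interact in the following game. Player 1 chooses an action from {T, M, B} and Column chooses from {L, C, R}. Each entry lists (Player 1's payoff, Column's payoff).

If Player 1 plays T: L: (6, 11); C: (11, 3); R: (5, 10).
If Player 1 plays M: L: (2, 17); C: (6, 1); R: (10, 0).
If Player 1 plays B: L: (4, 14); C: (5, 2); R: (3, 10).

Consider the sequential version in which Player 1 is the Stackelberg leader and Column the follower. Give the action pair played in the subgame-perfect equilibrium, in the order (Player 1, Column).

(T, L)

Work backward from Column's decision.
- T: Column compares 11, 3, 10 and picks L; Player 1 would get 6.
- M: Column compares 17, 1, 0 and picks L; Player 1 would get 2.
- B: Column compares 14, 2, 10 and picks L; Player 1 would get 4.
Maximizing over 6, 2, 4, Player 1 chooses T. Subgame-perfect outcome: (T, L) with payoffs (6, 11).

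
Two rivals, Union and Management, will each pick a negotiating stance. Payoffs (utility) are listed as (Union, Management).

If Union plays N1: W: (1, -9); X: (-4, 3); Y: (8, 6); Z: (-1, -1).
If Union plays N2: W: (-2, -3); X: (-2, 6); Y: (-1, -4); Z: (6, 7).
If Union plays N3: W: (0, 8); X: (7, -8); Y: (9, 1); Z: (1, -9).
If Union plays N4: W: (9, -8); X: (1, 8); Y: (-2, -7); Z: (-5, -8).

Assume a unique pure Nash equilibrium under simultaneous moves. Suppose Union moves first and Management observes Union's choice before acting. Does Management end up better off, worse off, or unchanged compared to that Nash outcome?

worse off

Work backward from Management's decision.
- N1: Management compares -9, 3, 6, -1 and picks Y; Union would get 8.
- N2: Management compares -3, 6, -4, 7 and picks Z; Union would get 6.
- N3: Management compares 8, -8, 1, -9 and picks W; Union would get 0.
- N4: Management compares -8, 8, -7, -8 and picks X; Union would get 1.
Union's induced payoffs are 8, 6, 0, 1, so Union commits to N1. Subgame-perfect outcome: (N1, Y) with payoffs (8, 6).
For the simultaneous game, intersect best replies.
Union's best replies: W→N4; X→N3; Y→N3; Z→N2.
Management's best replies: N1→Y; N2→Z; N3→W; N4→X.
Only (N2, Z) has each player best-responding; Nash payoffs (6, 7).
Management earns 6 sequentially versus 7 at the Nash outcome: worse off.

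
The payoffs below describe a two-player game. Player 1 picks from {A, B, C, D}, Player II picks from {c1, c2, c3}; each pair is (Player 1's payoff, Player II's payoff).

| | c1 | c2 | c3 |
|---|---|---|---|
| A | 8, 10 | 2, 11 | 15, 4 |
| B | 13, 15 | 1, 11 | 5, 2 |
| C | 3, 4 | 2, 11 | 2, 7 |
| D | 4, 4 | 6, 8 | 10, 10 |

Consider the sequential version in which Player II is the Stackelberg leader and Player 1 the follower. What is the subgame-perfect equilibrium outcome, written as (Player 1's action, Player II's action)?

(B, c1)

Work backward from Player 1's decision.
- c1: Player 1 compares 8, 13, 3, 4 and picks B; Player II would get 15.
- c2: Player 1 compares 2, 1, 2, 6 and picks D; Player II would get 8.
- c3: Player 1 compares 15, 5, 2, 10 and picks A; Player II would get 4.
Player II's induced payoffs are 15, 8, 4, so Player II commits to c1. Subgame-perfect outcome: (B, c1) with payoffs (13, 15).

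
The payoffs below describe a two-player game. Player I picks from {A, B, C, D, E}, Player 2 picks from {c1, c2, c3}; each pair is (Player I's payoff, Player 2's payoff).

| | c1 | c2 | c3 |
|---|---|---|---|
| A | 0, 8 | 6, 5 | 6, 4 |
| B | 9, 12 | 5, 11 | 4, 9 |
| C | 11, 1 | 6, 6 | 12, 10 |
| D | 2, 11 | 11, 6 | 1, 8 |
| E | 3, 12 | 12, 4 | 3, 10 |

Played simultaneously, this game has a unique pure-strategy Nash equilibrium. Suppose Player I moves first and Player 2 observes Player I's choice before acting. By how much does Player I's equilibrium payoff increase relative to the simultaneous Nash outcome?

Backward induction with Player I moving first.
- A → Player 2 plays c1 (best of 8, 5, 4); Player I gets 0.
- B → Player 2 plays c1 (best of 12, 11, 9); Player I gets 9.
- C → Player 2 plays c3 (best of 1, 6, 10); Player I gets 12.
- D → Player 2 plays c1 (best of 11, 6, 8); Player I gets 2.
- E → Player 2 plays c1 (best of 12, 4, 10); Player I gets 3.
Among 0, 9, 12, 2, 3, the best is 12 at C. Subgame-perfect outcome: (C, c3) with payoffs (12, 10).
Now find the simultaneous Nash equilibrium.
Player I's best replies: c1→C; c2→E; c3→C.
Player 2's best replies: A→c1; B→c1; C→c3; D→c1; E→c1.
The unique mutual best reply is (C, c3), giving (12, 10).
Player I's commitment gain: 12 − 12 = 0.

0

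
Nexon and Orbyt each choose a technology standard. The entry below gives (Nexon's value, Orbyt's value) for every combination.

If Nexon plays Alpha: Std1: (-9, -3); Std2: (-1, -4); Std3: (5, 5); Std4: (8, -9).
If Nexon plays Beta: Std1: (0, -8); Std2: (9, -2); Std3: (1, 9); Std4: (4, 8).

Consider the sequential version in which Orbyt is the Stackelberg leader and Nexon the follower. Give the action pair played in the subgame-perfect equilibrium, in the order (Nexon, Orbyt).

Nexon best-responds to each possible Orbyt move:
- Std1 → Nexon plays Beta (best of -9, 0); Orbyt gets -8.
- Std2 → Nexon plays Beta (best of -1, 9); Orbyt gets -2.
- Std3 → Nexon plays Alpha (best of 5, 1); Orbyt gets 5.
- Std4 → Nexon plays Alpha (best of 8, 4); Orbyt gets -9.
Maximizing over -8, -2, 5, -9, Orbyt chooses Std3. Subgame-perfect outcome: (Alpha, Std3) with payoffs (5, 5).

(Alpha, Std3)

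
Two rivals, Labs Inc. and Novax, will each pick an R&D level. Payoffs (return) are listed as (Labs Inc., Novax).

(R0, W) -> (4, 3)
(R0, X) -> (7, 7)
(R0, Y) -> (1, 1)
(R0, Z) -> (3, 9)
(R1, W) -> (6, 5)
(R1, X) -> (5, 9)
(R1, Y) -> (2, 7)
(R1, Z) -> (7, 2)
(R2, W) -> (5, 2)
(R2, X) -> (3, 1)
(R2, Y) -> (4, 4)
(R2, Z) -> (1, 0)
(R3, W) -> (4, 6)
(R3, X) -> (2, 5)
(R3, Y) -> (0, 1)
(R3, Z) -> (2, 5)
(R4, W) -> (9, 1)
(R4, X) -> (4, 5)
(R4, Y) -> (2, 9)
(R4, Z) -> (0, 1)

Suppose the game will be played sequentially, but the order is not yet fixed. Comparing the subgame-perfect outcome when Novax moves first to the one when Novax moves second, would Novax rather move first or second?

second

If Labs Inc. leads: Novax's best replies are R0→Z, R1→X, R2→Y, R3→W, R4→Y; Labs Inc.'s induced payoffs 3, 5, 4, 4, 2; outcome (R1, X), payoffs (5, 9).
If Novax leads: Labs Inc.'s best replies are W→R4, X→R0, Y→R2, Z→R1; Novax's induced payoffs 1, 7, 4, 2; outcome (R0, X), payoffs (7, 7).
Novax gets 7 moving first and 9 moving second, so Novax prefers to move second.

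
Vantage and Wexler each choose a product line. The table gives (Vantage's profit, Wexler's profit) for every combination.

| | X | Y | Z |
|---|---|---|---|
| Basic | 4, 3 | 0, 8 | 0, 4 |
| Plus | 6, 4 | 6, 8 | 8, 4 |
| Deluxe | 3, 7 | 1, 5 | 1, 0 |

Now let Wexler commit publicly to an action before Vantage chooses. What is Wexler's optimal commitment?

Y

Vantage best-responds to each possible Wexler move:
- X: Vantage compares 4, 6, 3 and picks Plus; Wexler would get 4.
- Y: Vantage compares 0, 6, 1 and picks Plus; Wexler would get 8.
- Z: Vantage compares 0, 8, 1 and picks Plus; Wexler would get 4.
Among 4, 8, 4, the best is 8 at Y. Subgame-perfect outcome: (Plus, Y) with payoffs (6, 8).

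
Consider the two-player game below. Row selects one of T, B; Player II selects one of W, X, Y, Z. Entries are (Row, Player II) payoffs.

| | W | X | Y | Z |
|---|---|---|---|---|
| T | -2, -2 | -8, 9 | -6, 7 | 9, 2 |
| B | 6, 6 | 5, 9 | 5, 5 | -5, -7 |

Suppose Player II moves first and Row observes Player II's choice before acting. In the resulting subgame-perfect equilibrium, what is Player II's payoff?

9

Backward induction with Player II moving first.
- W: Row compares -2, 6 and picks B; Player II would get 6.
- X: Row compares -8, 5 and picks B; Player II would get 9.
- Y: Row compares -6, 5 and picks B; Player II would get 5.
- Z: Row compares 9, -5 and picks T; Player II would get 2.
Player II's induced payoffs are 6, 9, 5, 2, so Player II commits to X. Subgame-perfect outcome: (B, X) with payoffs (5, 9).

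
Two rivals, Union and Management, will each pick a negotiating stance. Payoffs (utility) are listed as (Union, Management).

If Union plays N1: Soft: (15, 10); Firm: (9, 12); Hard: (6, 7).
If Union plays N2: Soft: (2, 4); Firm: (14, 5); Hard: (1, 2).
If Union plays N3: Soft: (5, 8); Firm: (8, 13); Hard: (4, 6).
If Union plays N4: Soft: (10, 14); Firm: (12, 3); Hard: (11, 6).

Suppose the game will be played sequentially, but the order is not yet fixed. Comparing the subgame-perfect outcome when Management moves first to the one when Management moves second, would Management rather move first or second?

If Union leads: Management's best replies are N1→Firm, N2→Firm, N3→Firm, N4→Soft; Union's induced payoffs 9, 14, 8, 10; outcome (N2, Firm), payoffs (14, 5).
If Management leads: Union's best replies are Soft→N1, Firm→N2, Hard→N4; Management's induced payoffs 10, 5, 6; outcome (N1, Soft), payoffs (15, 10).
Management gets 10 moving first and 5 moving second, so Management prefers to move first.

first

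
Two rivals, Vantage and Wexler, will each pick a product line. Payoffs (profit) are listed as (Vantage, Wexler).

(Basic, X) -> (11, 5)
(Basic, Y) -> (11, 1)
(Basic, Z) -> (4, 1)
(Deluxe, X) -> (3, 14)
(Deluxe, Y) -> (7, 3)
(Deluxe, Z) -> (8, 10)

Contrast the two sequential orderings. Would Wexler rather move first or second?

first

If Vantage leads: Wexler's best replies are Basic→X, Deluxe→X; Vantage's induced payoffs 11, 3; outcome (Basic, X), payoffs (11, 5).
If Wexler leads: Vantage's best replies are X→Basic, Y→Basic, Z→Deluxe; Wexler's induced payoffs 5, 1, 10; outcome (Deluxe, Z), payoffs (8, 10).
Wexler gets 10 moving first and 5 moving second, so Wexler prefers to move first.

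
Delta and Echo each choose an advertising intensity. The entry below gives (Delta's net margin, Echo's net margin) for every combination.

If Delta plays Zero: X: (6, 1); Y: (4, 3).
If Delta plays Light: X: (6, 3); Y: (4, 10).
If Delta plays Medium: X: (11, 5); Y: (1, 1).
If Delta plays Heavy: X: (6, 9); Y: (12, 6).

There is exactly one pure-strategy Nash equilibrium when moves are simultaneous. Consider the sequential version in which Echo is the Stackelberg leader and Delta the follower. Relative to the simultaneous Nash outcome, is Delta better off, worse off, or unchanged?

better off

Solve by backward induction (Echo leads).
- X → Delta plays Medium (best of 6, 6, 11, 6); Echo gets 5.
- Y → Delta plays Heavy (best of 4, 4, 1, 12); Echo gets 6.
Among 5, 6, the best is 6 at Y. Subgame-perfect outcome: (Heavy, Y) with payoffs (12, 6).
For the simultaneous game, intersect best replies.
Delta's best replies: X→Medium; Y→Heavy.
Echo's best replies: Zero→Y; Light→Y; Medium→X; Heavy→X.
The unique mutual best reply is (Medium, X), giving (11, 5).
Delta earns 12 sequentially versus 11 at the Nash outcome: better off.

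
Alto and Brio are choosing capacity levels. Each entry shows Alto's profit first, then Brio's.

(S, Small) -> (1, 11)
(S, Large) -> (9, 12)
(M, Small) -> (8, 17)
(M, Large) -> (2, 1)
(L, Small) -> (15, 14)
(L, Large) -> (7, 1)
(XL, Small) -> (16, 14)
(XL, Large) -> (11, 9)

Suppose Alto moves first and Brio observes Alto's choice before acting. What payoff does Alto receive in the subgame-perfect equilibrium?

16

Solve by backward induction (Alto leads).
- S: BR = Large, leader payoff 9.
- M: BR = Small, leader payoff 8.
- L: BR = Small, leader payoff 15.
- XL: BR = Small, leader payoff 16.
Among 9, 8, 15, 16, the best is 16 at XL. Subgame-perfect outcome: (XL, Small) with payoffs (16, 14).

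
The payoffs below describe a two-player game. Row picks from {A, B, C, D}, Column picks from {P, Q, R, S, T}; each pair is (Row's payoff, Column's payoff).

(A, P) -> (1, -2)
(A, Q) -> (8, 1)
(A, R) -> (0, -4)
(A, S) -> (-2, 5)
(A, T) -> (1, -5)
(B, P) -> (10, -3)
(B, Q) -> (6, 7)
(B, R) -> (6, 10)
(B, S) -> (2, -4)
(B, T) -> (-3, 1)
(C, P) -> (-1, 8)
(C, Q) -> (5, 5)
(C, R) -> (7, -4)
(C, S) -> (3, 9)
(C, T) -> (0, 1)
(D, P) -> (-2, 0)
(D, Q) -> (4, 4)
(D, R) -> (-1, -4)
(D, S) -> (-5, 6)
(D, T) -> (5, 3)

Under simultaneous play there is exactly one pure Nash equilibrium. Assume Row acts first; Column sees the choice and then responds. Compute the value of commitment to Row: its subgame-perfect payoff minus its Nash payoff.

3

Solve by backward induction (Row leads).
- A → Column plays S (best of -2, 1, -4, 5, -5); Row gets -2.
- B → Column plays R (best of -3, 7, 10, -4, 1); Row gets 6.
- C → Column plays S (best of 8, 5, -4, 9, 1); Row gets 3.
- D → Column plays S (best of 0, 4, -4, 6, 3); Row gets -5.
Among -2, 6, 3, -5, the best is 6 at B. Subgame-perfect outcome: (B, R) with payoffs (6, 10).
Now find the simultaneous Nash equilibrium.
Row's best replies: P→B; Q→A; R→C; S→C; T→D.
Column's best replies: A→S; B→R; C→S; D→S.
Only (C, S) has each player best-responding; Nash payoffs (3, 9).
Row's commitment gain: 6 − 3 = 3.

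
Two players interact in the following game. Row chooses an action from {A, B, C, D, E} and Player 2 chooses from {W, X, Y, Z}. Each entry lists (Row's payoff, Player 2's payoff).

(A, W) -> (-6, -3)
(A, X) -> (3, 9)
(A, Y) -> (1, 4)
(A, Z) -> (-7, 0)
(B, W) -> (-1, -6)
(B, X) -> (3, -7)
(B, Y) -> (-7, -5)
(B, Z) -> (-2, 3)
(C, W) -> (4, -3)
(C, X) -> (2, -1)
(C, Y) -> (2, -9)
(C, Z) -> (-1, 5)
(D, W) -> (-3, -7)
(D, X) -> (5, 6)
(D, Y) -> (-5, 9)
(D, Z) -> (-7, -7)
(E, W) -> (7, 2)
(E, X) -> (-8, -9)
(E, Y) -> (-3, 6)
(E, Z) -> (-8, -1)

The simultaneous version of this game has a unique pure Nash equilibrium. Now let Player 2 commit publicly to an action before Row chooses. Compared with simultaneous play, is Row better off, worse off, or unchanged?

Solve by backward induction (Player 2 leads).
- W: Row compares -6, -1, 4, -3, 7 and picks E; Player 2 would get 2.
- X: Row compares 3, 3, 2, 5, -8 and picks D; Player 2 would get 6.
- Y: Row compares 1, -7, 2, -5, -3 and picks C; Player 2 would get -9.
- Z: Row compares -7, -2, -1, -7, -8 and picks C; Player 2 would get 5.
Player 2's induced payoffs are 2, 6, -9, 5, so Player 2 commits to X. Subgame-perfect outcome: (D, X) with payoffs (5, 6).
For the simultaneous game, intersect best replies.
Row's best replies: W→E; X→D; Y→C; Z→C.
Player 2's best replies: A→X; B→Z; C→Z; D→Y; E→Y.
The unique mutual best reply is (C, Z), giving (-1, 5).
Row earns 5 sequentially versus -1 at the Nash outcome: better off.

better off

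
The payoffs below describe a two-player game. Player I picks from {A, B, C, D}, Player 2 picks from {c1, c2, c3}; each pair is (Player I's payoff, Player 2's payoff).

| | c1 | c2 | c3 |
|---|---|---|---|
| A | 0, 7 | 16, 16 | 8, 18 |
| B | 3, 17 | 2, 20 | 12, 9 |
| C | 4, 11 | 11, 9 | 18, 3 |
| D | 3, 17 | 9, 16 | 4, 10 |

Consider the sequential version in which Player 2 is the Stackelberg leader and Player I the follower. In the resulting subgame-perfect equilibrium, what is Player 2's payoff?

16

Work backward from Player I's decision.
- c1: Player I compares 0, 3, 4, 3 and picks C; Player 2 would get 11.
- c2: Player I compares 16, 2, 11, 9 and picks A; Player 2 would get 16.
- c3: Player I compares 8, 12, 18, 4 and picks C; Player 2 would get 3.
Player 2's induced payoffs are 11, 16, 3, so Player 2 commits to c2. Subgame-perfect outcome: (A, c2) with payoffs (16, 16).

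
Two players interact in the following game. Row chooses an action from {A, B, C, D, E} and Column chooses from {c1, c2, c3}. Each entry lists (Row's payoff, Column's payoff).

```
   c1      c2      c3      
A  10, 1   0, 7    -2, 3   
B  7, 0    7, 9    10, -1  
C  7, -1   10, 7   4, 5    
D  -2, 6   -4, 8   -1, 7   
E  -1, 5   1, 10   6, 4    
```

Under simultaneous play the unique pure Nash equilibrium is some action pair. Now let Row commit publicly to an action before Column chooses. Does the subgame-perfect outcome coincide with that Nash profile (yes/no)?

Solve by backward induction (Row leads).
- A: BR = c2, leader payoff 0.
- B: BR = c2, leader payoff 7.
- C: BR = c2, leader payoff 10.
- D: BR = c2, leader payoff -4.
- E: BR = c2, leader payoff 1.
Maximizing over 0, 7, 10, -4, 1, Row chooses C. Subgame-perfect outcome: (C, c2) with payoffs (10, 7).
For the simultaneous game, intersect best replies.
Row's best replies: c1→A; c2→C; c3→B.
Column's best replies: A→c2; B→c2; C→c2; D→c2; E→c2.
The unique mutual best reply is (C, c2), giving (10, 7).
Sequential outcome (C, c2) coincides with the Nash profile (C, c2).

yes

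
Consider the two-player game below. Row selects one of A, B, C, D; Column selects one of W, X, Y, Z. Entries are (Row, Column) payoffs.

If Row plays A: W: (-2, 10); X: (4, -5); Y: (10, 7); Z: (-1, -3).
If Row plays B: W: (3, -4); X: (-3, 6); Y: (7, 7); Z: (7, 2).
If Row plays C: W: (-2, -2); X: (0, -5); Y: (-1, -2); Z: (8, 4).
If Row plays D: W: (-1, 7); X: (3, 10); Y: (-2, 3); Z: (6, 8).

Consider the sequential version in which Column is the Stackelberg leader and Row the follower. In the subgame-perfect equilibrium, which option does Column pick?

Backward induction with Column moving first.
- W: Row compares -2, 3, -2, -1 and picks B; Column would get -4.
- X: Row compares 4, -3, 0, 3 and picks A; Column would get -5.
- Y: Row compares 10, 7, -1, -2 and picks A; Column would get 7.
- Z: Row compares -1, 7, 8, 6 and picks C; Column would get 4.
Maximizing over -4, -5, 7, 4, Column chooses Y. Subgame-perfect outcome: (A, Y) with payoffs (10, 7).

Y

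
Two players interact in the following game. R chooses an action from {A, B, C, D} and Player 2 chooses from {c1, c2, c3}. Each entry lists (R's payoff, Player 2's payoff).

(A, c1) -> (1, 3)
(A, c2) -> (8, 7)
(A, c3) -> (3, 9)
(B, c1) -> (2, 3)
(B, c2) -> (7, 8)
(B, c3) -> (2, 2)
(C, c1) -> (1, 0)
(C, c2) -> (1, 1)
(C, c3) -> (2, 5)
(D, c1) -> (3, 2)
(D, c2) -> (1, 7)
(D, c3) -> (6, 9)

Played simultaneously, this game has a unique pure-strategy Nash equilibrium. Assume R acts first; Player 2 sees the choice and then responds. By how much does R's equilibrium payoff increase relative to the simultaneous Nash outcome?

1

Player 2 best-responds to each possible R move:
- A: BR = c3, leader payoff 3.
- B: BR = c2, leader payoff 7.
- C: BR = c3, leader payoff 2.
- D: BR = c3, leader payoff 6.
Among 3, 7, 2, 6, the best is 7 at B. Subgame-perfect outcome: (B, c2) with payoffs (7, 8).
Under simultaneous play:
R's best replies: c1→D; c2→A; c3→D.
Player 2's best replies: A→c3; B→c2; C→c3; D→c3.
Only (D, c3) has each player best-responding; Nash payoffs (6, 9).
R's commitment gain: 7 − 6 = 1.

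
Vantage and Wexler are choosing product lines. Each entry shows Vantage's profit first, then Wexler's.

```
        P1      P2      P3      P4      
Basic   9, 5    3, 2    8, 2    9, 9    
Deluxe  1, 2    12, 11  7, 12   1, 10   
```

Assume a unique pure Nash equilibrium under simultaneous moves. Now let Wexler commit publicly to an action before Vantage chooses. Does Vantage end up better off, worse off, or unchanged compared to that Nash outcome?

Vantage best-responds to each possible Wexler move:
- P1: Vantage compares 9, 1 and picks Basic; Wexler would get 5.
- P2: Vantage compares 3, 12 and picks Deluxe; Wexler would get 11.
- P3: Vantage compares 8, 7 and picks Basic; Wexler would get 2.
- P4: Vantage compares 9, 1 and picks Basic; Wexler would get 9.
Maximizing over 5, 11, 2, 9, Wexler chooses P2. Subgame-perfect outcome: (Deluxe, P2) with payoffs (12, 11).
Under simultaneous play:
Vantage's best replies: P1→Basic; P2→Deluxe; P3→Basic; P4→Basic.
Wexler's best replies: Basic→P4; Deluxe→P3.
The unique mutual best reply is (Basic, P4), giving (9, 9).
Vantage earns 12 sequentially versus 9 at the Nash outcome: better off.

better off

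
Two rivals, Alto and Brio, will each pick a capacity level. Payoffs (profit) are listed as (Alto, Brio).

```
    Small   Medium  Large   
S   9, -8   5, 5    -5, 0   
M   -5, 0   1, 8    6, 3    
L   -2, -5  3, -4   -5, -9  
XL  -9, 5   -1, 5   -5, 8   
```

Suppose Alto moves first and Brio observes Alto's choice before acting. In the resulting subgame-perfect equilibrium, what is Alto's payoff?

Backward induction with Alto moving first.
- S: Brio compares -8, 5, 0 and picks Medium; Alto would get 5.
- M: Brio compares 0, 8, 3 and picks Medium; Alto would get 1.
- L: Brio compares -5, -4, -9 and picks Medium; Alto would get 3.
- XL: Brio compares 5, 5, 8 and picks Large; Alto would get -5.
Among 5, 1, 3, -5, the best is 5 at S. Subgame-perfect outcome: (S, Medium) with payoffs (5, 5).

5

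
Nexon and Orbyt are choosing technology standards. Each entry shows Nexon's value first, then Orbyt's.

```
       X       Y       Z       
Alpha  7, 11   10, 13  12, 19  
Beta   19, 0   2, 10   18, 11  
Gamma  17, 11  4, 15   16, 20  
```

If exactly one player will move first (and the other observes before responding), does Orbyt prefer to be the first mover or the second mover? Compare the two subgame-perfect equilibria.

first

If Nexon leads: Orbyt's best replies are Alpha→Z, Beta→Z, Gamma→Z; Nexon's induced payoffs 12, 18, 16; outcome (Beta, Z), payoffs (18, 11).
If Orbyt leads: Nexon's best replies are X→Beta, Y→Alpha, Z→Beta; Orbyt's induced payoffs 0, 13, 11; outcome (Alpha, Y), payoffs (10, 13).
Orbyt gets 13 moving first and 11 moving second, so Orbyt prefers to move first.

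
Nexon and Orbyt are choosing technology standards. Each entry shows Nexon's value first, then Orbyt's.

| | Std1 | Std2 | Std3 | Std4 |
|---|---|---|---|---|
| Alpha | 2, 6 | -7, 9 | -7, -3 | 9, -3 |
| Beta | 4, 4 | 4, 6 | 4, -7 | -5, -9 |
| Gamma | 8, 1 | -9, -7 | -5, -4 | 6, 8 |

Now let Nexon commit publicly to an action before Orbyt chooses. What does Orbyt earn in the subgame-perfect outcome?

8

Orbyt best-responds to each possible Nexon move:
- Alpha: BR = Std2, leader payoff -7.
- Beta: BR = Std2, leader payoff 4.
- Gamma: BR = Std4, leader payoff 6.
Among -7, 4, 6, the best is 6 at Gamma. Subgame-perfect outcome: (Gamma, Std4) with payoffs (6, 8).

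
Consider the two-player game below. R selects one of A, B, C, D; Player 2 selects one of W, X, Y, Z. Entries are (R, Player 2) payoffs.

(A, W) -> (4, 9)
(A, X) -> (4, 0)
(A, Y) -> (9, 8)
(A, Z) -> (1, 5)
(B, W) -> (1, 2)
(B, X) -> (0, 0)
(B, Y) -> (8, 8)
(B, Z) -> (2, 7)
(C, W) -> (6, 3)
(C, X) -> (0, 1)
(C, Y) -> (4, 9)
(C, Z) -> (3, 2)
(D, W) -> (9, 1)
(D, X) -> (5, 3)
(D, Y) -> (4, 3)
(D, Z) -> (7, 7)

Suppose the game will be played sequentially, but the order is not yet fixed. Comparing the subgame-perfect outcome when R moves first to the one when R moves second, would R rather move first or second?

second

If R leads: Player 2's best replies are A→W, B→Y, C→Y, D→Z; R's induced payoffs 4, 8, 4, 7; outcome (B, Y), payoffs (8, 8).
If Player 2 leads: R's best replies are W→D, X→D, Y→A, Z→D; Player 2's induced payoffs 1, 3, 8, 7; outcome (A, Y), payoffs (9, 8).
R gets 8 moving first and 9 moving second, so R prefers to move second.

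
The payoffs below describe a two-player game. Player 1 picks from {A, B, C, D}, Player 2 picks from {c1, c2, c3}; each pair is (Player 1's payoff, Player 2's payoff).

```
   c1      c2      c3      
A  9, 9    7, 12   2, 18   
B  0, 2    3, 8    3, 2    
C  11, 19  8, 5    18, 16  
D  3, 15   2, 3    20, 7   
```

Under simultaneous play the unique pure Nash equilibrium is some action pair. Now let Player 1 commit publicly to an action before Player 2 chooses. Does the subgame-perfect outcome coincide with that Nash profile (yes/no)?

yes

Backward induction with Player 1 moving first.
- A: BR = c3, leader payoff 2.
- B: BR = c2, leader payoff 3.
- C: BR = c1, leader payoff 11.
- D: BR = c1, leader payoff 3.
Player 1's induced payoffs are 2, 3, 11, 3, so Player 1 commits to C. Subgame-perfect outcome: (C, c1) with payoffs (11, 19).
Under simultaneous play:
Player 1's best replies: c1→C; c2→C; c3→D.
Player 2's best replies: A→c3; B→c2; C→c1; D→c1.
The unique mutual best reply is (C, c1), giving (11, 19).
Sequential outcome (C, c1) coincides with the Nash profile (C, c1).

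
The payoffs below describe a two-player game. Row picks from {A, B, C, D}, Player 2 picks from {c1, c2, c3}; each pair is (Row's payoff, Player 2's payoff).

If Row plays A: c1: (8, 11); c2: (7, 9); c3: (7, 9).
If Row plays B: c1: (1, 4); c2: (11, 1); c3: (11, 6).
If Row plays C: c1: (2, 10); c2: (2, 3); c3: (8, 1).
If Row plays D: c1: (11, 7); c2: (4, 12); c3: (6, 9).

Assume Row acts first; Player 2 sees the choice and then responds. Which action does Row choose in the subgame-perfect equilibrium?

B

Solve by backward induction (Row leads).
- A: BR = c1, leader payoff 8.
- B: BR = c3, leader payoff 11.
- C: BR = c1, leader payoff 2.
- D: BR = c2, leader payoff 4.
Among 8, 11, 2, 4, the best is 11 at B. Subgame-perfect outcome: (B, c3) with payoffs (11, 6).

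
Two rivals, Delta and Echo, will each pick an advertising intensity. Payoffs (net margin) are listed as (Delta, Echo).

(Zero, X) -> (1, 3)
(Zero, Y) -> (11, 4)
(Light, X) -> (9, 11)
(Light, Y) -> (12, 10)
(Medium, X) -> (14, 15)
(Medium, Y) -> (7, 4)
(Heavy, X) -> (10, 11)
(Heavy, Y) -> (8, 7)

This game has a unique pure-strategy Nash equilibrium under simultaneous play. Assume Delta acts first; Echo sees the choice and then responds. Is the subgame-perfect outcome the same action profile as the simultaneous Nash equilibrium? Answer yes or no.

yes

Echo best-responds to each possible Delta move:
- Zero: Echo compares 3, 4 and picks Y; Delta would get 11.
- Light: Echo compares 11, 10 and picks X; Delta would get 9.
- Medium: Echo compares 15, 4 and picks X; Delta would get 14.
- Heavy: Echo compares 11, 7 and picks X; Delta would get 10.
Maximizing over 11, 9, 14, 10, Delta chooses Medium. Subgame-perfect outcome: (Medium, X) with payoffs (14, 15).
Under simultaneous play:
Delta's best replies: X→Medium; Y→Light.
Echo's best replies: Zero→Y; Light→X; Medium→X; Heavy→X.
The unique mutual best reply is (Medium, X), giving (14, 15).
Sequential outcome (Medium, X) coincides with the Nash profile (Medium, X).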